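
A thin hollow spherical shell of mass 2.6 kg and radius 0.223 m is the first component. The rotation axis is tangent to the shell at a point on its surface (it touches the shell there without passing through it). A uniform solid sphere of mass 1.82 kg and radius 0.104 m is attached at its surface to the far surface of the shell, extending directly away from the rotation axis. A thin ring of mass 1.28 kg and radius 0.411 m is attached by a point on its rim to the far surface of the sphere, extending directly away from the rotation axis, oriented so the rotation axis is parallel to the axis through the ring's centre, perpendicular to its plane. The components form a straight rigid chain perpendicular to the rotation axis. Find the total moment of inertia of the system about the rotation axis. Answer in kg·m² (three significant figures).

Spherical shell: I_cm = (2/3)MR² = (2/3)(2.6)(0.223)² = 0.086197 kg·m²; centre at d = 0.223 m, so the parallel axis theorem gives I = 0.086197 + (2.6)(0.223)² = 0.21549 kg·m².
Solid sphere: I_cm = (2/5)MR² = (2/5)(1.82)(0.104)² = 0.007874 kg·m²; centre at d = 0.223 + 0.223 + 0.104 = 0.55 m, so the parallel axis theorem gives I = 0.007874 + (1.82)(0.55)² = 0.55842 kg·m².
Thin ring: I_cm = MR² = (1.28)(0.411)² = 0.21622 kg·m²; centre at d = 0.223 + 0.223 + 0.104 + 0.104 + 0.411 = 1.065 m, so the parallel axis theorem gives I = 0.21622 + (1.28)(1.065)² = 1.668 kg·m².
Total I = 0.21549 + 0.55842 + 1.668 = 2.4419 kg·m².

2.44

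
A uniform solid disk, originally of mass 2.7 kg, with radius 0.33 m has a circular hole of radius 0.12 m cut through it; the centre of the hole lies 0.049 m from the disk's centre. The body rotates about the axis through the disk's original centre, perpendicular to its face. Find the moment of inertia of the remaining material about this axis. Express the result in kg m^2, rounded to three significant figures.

0.144

Unpierced body about its centre: I₀ = (1/2)MR² = (1/2)(2.7)(0.33)² = 0.14702 kg m^2.
The removed disk has mass m = M·(r/R)² = (2.7)(0.12/0.33)² = 0.35702 kg (same uniform areal density).
Its moment of inertia about the rotation axis (parallel-axis theorem): I_hole = (1/2)mr² + md² = (1/2)(0.35702)(0.12)² + (0.35702)(0.049)² = 0.0034278 kg m^2.
Treating the hole as negative mass, I = I₀ − I_hole = 0.14702 − 0.0034278 = 0.14359 kg m^2.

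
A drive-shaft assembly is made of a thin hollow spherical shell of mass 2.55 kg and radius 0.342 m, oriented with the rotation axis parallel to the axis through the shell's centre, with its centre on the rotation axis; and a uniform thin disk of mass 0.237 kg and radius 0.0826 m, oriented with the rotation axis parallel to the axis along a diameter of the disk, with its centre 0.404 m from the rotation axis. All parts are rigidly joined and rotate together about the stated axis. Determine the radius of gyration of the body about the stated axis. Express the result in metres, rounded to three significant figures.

Spherical shell: I_cm = (2/3)MR² = (2/3)(2.55)(0.342)² = 0.19884 kg·m²; axis through the centre, so I = 0.19884 kg·m².
Thin disk: I_cm = (1/4)MR² = (1/4)(0.237)(0.0826)² = 0.00040425 kg·m²; centre at d = 0.404 m, so the parallel axis theorem gives I = 0.00040425 + (0.237)(0.404)² = 0.039086 kg·m².
Total I = 0.23793 kg·m²; total mass M = 2.787 kg.
k = √(I/M) = √(0.23793/2.787) = 0.29218 m.

0.292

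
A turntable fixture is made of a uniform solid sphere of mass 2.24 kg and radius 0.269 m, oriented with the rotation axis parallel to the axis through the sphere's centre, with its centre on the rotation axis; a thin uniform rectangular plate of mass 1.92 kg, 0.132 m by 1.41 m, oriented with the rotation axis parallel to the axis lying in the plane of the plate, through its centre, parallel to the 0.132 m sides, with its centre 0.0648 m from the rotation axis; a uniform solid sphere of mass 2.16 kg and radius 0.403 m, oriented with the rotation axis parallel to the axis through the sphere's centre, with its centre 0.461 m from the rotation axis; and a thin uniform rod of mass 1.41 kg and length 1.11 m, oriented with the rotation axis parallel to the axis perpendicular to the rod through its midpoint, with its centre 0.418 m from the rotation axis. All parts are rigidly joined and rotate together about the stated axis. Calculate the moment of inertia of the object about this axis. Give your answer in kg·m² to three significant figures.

1.38

Solid sphere: I_cm = (2/5)MR² = (2/5)(2.24)(0.269)² = 0.064835 kg·m²; axis through the centre, so I = 0.064835 kg·m².
Rectangular plate: I_cm = (1/12)Mb² = (1/12)(1.92)(1.41)² = 0.3181 kg·m²; centre at d = 0.0648 m, so I = I_cm + Md² gives I = 0.3181 + (1.92)(0.0648)² = 0.32616 kg·m².
Solid sphere: I_cm = (2/5)MR² = (2/5)(2.16)(0.403)² = 0.14032 kg·m²; centre at d = 0.461 m, so I = I_cm + Md² gives I = 0.14032 + (2.16)(0.461)² = 0.59937 kg·m².
Thin rod: I_cm = (1/12)ML² = (1/12)(1.41)(1.11)² = 0.14477 kg·m²; centre at d = 0.418 m, so I = I_cm + Md² gives I = 0.14477 + (1.41)(0.418)² = 0.39113 kg·m².
Total I = 0.064835 + 0.32616 + 0.59937 + 0.39113 = 1.3815 kg·m².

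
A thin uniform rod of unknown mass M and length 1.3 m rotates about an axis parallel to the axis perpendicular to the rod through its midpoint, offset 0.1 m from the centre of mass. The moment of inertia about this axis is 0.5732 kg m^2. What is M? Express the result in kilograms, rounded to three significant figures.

3.80

I = I_cm + Md² = (1/12)ML² + Md² = M·[0.0833333·(1.3)² + (0.1)²] = M·0.15083.
So M = 0.5732 / 0.15083 = 3.8002 kg.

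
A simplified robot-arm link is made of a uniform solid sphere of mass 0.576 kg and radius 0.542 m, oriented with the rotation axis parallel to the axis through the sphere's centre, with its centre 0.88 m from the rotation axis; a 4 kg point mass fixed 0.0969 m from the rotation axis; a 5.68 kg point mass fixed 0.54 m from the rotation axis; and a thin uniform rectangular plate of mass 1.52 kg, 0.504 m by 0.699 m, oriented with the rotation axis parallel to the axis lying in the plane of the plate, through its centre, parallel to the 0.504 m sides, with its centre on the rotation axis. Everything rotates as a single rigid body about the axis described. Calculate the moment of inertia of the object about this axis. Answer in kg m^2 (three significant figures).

Solid sphere: I_cm = (2/5)MR² = (2/5)(0.576)(0.542)² = 0.067683 kg m^2; centre at d = 0.88 m, so the parallel axis theorem gives I = 0.067683 + (0.576)(0.88)² = 0.51374 kg m^2.
Point mass: I_cm = 0; centre at d = 0.0969 m, so the parallel axis theorem gives I = 0 + (4)(0.0969)² = 0.037558 kg m^2.
Point mass: I_cm = 0; centre at d = 0.54 m, so the parallel axis theorem gives I = 0 + (5.68)(0.54)² = 1.6563 kg m^2.
Rectangular plate: I_cm = (1/12)Mb² = (1/12)(1.52)(0.699)² = 0.061889 kg m^2; axis through the centre, so I = 0.061889 kg m^2.
Total I = 0.51374 + 0.037558 + 1.6563 + 0.061889 = 2.2695 kg m^2.

2.27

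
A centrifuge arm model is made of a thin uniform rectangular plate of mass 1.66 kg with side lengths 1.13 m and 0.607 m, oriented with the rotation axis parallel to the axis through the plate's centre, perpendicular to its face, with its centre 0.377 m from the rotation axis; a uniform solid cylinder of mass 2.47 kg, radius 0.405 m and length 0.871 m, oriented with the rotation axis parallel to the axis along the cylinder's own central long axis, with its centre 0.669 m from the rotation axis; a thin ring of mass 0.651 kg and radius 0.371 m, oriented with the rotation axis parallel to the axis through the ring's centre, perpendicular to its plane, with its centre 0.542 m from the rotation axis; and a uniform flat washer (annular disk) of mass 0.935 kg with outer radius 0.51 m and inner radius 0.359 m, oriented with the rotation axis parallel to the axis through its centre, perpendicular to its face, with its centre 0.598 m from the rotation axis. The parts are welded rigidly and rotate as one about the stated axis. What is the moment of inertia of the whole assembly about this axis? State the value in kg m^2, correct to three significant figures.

2.57

Rectangular plate: I_cm = (1/12)M(a²+b²) = (1/12)(1.66)[(1.13)² + (0.607)²] = 0.22761 kg m^2; centre at d = 0.377 m, so I = I_cm + Md² gives I = 0.22761 + (1.66)(0.377)² = 0.46354 kg m^2.
Solid cylinder: I_cm = (1/2)MR² = (1/2)(2.47)(0.405)² = 0.20257 kg m^2; centre at d = 0.669 m, so I = I_cm + Md² gives I = 0.20257 + (2.47)(0.669)² = 1.308 kg m^2.
Thin ring: I_cm = MR² = (0.651)(0.371)² = 0.089604 kg m^2; centre at d = 0.542 m, so I = I_cm + Md² gives I = 0.089604 + (0.651)(0.542)² = 0.28084 kg m^2.
Annular disk: I_cm = (1/2)M(R²+r²) = (1/2)(0.935)[(0.51)² + (0.359)²] = 0.18185 kg m^2; centre at d = 0.598 m, so I = I_cm + Md² gives I = 0.18185 + (0.935)(0.598)² = 0.51621 kg m^2.
Total I = 0.46354 + 1.308 + 0.28084 + 0.51621 = 2.5686 kg m^2.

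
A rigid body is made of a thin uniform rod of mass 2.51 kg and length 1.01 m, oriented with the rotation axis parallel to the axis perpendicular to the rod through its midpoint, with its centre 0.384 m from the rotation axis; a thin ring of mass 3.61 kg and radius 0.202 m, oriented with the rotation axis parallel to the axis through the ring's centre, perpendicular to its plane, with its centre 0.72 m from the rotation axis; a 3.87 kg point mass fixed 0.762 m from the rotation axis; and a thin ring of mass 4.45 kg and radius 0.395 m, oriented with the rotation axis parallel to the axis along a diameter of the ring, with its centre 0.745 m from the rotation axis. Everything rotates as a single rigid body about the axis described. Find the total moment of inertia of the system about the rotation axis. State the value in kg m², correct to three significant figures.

Thin rod: I_cm = (1/12)ML² = (1/12)(2.51)(1.01)² = 0.21337 kg m²; centre at d = 0.384 m, so the parallel axis theorem gives I = 0.21337 + (2.51)(0.384)² = 0.58349 kg m².
Thin ring: I_cm = MR² = (3.61)(0.202)² = 0.1473 kg m²; centre at d = 0.72 m, so the parallel axis theorem gives I = 0.1473 + (3.61)(0.72)² = 2.0187 kg m².
Point mass: I_cm = 0; centre at d = 0.762 m, so the parallel axis theorem gives I = 0 + (3.87)(0.762)² = 2.2471 kg m².
Thin ring: I_cm = (1/2)MR² = (1/2)(4.45)(0.395)² = 0.34716 kg m²; centre at d = 0.745 m, so the parallel axis theorem gives I = 0.34716 + (4.45)(0.745)² = 2.817 kg m².
Total I = 0.58349 + 2.0187 + 2.2471 + 2.817 = 7.6663 kg m².

7.67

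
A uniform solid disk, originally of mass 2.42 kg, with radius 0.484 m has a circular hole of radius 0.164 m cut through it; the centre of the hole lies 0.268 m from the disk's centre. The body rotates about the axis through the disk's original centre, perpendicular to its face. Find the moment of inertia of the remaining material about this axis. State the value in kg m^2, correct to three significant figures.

0.260

Unpierced body about its centre: I₀ = (1/2)MR² = (1/2)(2.42)(0.484)² = 0.28345 kg m^2.
The removed disk has mass m = M·(r/R)² = (2.42)(0.164/0.484)² = 0.27785 kg (same uniform areal density).
Its moment of inertia about the rotation axis (parallel-axis theorem): I_hole = (1/2)mr² + md² = (1/2)(0.27785)(0.164)² + (0.27785)(0.268)² = 0.023693 kg m^2.
Treating the hole as negative mass, I = I₀ − I_hole = 0.28345 − 0.023693 = 0.25976 kg m^2.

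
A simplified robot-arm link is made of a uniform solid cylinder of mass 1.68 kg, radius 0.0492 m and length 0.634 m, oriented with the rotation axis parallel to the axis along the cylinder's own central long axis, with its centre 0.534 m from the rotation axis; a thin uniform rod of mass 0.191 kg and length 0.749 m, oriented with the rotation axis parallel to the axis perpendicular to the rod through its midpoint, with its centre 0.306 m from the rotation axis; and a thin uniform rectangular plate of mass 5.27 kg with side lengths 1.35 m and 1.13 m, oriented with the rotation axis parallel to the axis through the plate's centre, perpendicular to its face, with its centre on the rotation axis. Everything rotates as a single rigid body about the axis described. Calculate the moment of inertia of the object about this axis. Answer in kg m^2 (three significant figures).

1.87

Solid cylinder: I_cm = (1/2)MR² = (1/2)(1.68)(0.0492)² = 0.0020333 kg m^2; centre at d = 0.534 m, so I = I_cm + Md² gives I = 0.0020333 + (1.68)(0.534)² = 0.4811 kg m^2.
Thin rod: I_cm = (1/12)ML² = (1/12)(0.191)(0.749)² = 0.0089293 kg m^2; centre at d = 0.306 m, so I = I_cm + Md² gives I = 0.0089293 + (0.191)(0.306)² = 0.026814 kg m^2.
Rectangular plate: I_cm = (1/12)M(a²+b²) = (1/12)(5.27)[(1.35)² + (1.13)²] = 1.3612 kg m^2; axis through the centre, so I = 1.3612 kg m^2.
Total I = 0.4811 + 0.026814 + 1.3612 = 1.8691 kg m^2.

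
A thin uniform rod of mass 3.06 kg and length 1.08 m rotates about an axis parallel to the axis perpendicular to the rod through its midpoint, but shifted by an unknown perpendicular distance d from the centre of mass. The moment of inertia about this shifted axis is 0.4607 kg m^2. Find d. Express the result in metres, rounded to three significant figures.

About the centre-of-mass axis, I_cm = (1/12)ML² = (1/12)(3.06)(1.08)² = 0.29743 kg m^2.
Parallel axis theorem: I = I_cm + Md², so Md² = 0.4607 − 0.29743 = 0.16327 kg m^2.
d = √(0.16327 / 3.06) = 0.23099 m.

0.231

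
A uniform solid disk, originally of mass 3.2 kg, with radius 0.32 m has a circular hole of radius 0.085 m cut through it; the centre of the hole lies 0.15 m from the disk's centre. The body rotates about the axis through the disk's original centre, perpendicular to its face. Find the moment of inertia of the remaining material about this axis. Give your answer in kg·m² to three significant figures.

Unpierced body about its centre: I₀ = (1/2)MR² = (1/2)(3.2)(0.32)² = 0.16384 kg·m².
The removed disk has mass m = M·(r/R)² = (3.2)(0.085/0.32)² = 0.22578 kg (same uniform areal density).
Its moment of inertia about the rotation axis (parallel-axis theorem): I_hole = (1/2)mr² + md² = (1/2)(0.22578)(0.085)² + (0.22578)(0.15)² = 0.0058957 kg·m².
Treating the hole as negative mass, I = I₀ − I_hole = 0.16384 − 0.0058957 = 0.15794 kg·m².

0.158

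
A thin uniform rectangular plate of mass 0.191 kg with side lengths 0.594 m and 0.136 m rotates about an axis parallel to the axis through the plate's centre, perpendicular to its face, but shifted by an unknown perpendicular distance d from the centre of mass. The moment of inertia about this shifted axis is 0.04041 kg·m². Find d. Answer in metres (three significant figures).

0.425

About the centre-of-mass axis, I_cm = (1/12)M(a²+b²) = (1/12)(0.191)[(0.594)² + (0.136)²] = 0.0059104 kg·m².
Parallel axis theorem: I = I_cm + Md², so Md² = 0.04041 − 0.0059104 = 0.0345 kg·m².
d = √(0.0345 / 0.191) = 0.425 m.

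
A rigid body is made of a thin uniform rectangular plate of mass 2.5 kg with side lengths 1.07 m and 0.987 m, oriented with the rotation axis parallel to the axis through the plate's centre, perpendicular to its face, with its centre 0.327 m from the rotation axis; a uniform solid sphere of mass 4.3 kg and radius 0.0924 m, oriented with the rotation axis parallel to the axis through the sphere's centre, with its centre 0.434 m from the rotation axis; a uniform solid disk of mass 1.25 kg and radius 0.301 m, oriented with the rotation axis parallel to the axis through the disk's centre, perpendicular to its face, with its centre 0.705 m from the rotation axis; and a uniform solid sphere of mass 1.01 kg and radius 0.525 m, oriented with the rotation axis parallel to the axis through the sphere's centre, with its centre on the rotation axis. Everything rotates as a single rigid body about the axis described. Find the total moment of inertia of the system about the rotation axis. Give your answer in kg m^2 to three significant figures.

Rectangular plate: I_cm = (1/12)M(a²+b²) = (1/12)(2.5)[(1.07)² + (0.987)²] = 0.44147 kg m^2; centre at d = 0.327 m, so the parallel axis theorem gives I = 0.44147 + (2.5)(0.327)² = 0.7088 kg m^2.
Solid sphere: I_cm = (2/5)MR² = (2/5)(4.3)(0.0924)² = 0.014685 kg m^2; centre at d = 0.434 m, so the parallel axis theorem gives I = 0.014685 + (4.3)(0.434)² = 0.82462 kg m^2.
Solid disk: I_cm = (1/2)MR² = (1/2)(1.25)(0.301)² = 0.056626 kg m^2; centre at d = 0.705 m, so the parallel axis theorem gives I = 0.056626 + (1.25)(0.705)² = 0.67791 kg m^2.
Solid sphere: I_cm = (2/5)MR² = (2/5)(1.01)(0.525)² = 0.11135 kg m^2; axis through the centre, so I = 0.11135 kg m^2.
Total I = 0.7088 + 0.82462 + 0.67791 + 0.11135 = 2.3227 kg m^2.

2.32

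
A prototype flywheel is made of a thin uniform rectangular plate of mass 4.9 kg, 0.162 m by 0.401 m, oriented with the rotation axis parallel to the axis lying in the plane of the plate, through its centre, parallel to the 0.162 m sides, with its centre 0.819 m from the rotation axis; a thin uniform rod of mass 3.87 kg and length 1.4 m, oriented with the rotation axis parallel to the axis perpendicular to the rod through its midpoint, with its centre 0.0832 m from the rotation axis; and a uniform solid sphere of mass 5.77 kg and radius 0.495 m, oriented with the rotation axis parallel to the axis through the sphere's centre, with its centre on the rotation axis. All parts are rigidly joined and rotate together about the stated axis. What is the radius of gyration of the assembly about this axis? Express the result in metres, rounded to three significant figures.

Rectangular plate: I_cm = (1/12)Mb² = (1/12)(4.9)(0.401)² = 0.06566 kg·m²; centre at d = 0.819 m, so I = I_cm + Md² gives I = 0.06566 + (4.9)(0.819)² = 3.3524 kg·m².
Thin rod: I_cm = (1/12)ML² = (1/12)(3.87)(1.4)² = 0.6321 kg·m²; centre at d = 0.0832 m, so I = I_cm + Md² gives I = 0.6321 + (3.87)(0.0832)² = 0.65889 kg·m².
Solid sphere: I_cm = (2/5)MR² = (2/5)(5.77)(0.495)² = 0.56552 kg·m²; axis through the centre, so I = 0.56552 kg·m².
Total I = 4.5768 kg·m²; total mass M = 14.54 kg.
k = √(I/M) = √(4.5768/14.54) = 0.56105 m.

0.561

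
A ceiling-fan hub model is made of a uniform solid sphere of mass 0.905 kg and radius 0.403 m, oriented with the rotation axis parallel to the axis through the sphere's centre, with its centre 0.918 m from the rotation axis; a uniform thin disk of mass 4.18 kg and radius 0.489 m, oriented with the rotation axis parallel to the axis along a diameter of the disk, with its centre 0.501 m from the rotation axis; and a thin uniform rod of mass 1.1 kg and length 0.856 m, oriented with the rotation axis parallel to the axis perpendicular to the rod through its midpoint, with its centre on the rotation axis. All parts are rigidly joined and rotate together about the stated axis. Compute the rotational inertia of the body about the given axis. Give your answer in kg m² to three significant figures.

2.19

Solid sphere: I_cm = (2/5)MR² = (2/5)(0.905)(0.403)² = 0.058792 kg m²; centre at d = 0.918 m, so the parallel axis theorem gives I = 0.058792 + (0.905)(0.918)² = 0.82146 kg m².
Thin disk: I_cm = (1/4)MR² = (1/4)(4.18)(0.489)² = 0.24988 kg m²; centre at d = 0.501 m, so the parallel axis theorem gives I = 0.24988 + (4.18)(0.501)² = 1.2991 kg m².
Thin rod: I_cm = (1/12)ML² = (1/12)(1.1)(0.856)² = 0.067167 kg m²; axis through the centre, so I = 0.067167 kg m².
Total I = 0.82146 + 1.2991 + 0.067167 = 2.1877 kg m².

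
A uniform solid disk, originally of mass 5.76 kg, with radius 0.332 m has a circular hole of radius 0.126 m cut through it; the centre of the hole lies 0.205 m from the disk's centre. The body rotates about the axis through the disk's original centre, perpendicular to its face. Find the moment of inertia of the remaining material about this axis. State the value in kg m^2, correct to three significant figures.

Unpierced body about its centre: I₀ = (1/2)MR² = (1/2)(5.76)(0.332)² = 0.31745 kg m^2.
The removed disk has mass m = M·(r/R)² = (5.76)(0.126/0.332)² = 0.82964 kg (same uniform areal density).
Its moment of inertia about the rotation axis (parallel-axis theorem): I_hole = (1/2)mr² + md² = (1/2)(0.82964)(0.126)² + (0.82964)(0.205)² = 0.041451 kg m^2.
Treating the hole as negative mass, I = I₀ − I_hole = 0.31745 − 0.041451 = 0.27599 kg m^2.

0.276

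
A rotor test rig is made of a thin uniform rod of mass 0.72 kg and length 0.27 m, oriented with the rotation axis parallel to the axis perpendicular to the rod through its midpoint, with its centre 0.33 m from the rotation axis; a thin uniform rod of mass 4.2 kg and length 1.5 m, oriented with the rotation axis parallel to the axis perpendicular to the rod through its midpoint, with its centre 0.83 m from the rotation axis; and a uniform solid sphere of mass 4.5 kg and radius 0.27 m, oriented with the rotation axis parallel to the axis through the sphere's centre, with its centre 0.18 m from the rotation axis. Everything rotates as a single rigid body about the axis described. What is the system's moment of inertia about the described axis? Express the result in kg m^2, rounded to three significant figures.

4.04

Thin rod: I_cm = (1/12)ML² = (1/12)(0.72)(0.27)² = 0.004374 kg m^2; centre at d = 0.33 m, so the parallel axis theorem gives I = 0.004374 + (0.72)(0.33)² = 0.082782 kg m^2.
Thin rod: I_cm = (1/12)ML² = (1/12)(4.2)(1.5)² = 0.7875 kg m^2; centre at d = 0.83 m, so the parallel axis theorem gives I = 0.7875 + (4.2)(0.83)² = 3.6809 kg m^2.
Solid sphere: I_cm = (2/5)MR² = (2/5)(4.5)(0.27)² = 0.13122 kg m^2; centre at d = 0.18 m, so the parallel axis theorem gives I = 0.13122 + (4.5)(0.18)² = 0.27702 kg m^2.
Total I = 0.082782 + 3.6809 + 0.27702 = 4.0407 kg m^2.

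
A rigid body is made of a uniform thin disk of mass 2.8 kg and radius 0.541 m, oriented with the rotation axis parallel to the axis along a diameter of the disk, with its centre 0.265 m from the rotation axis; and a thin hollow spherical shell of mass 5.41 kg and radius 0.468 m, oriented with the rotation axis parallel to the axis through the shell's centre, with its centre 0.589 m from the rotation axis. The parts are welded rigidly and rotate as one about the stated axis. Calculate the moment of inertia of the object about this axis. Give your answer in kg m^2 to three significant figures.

3.07

Thin disk: I_cm = (1/4)MR² = (1/4)(2.8)(0.541)² = 0.20488 kg m^2; centre at d = 0.265 m, so the parallel axis theorem gives I = 0.20488 + (2.8)(0.265)² = 0.40151 kg m^2.
Spherical shell: I_cm = (2/3)MR² = (2/3)(5.41)(0.468)² = 0.78995 kg m^2; centre at d = 0.589 m, so the parallel axis theorem gives I = 0.78995 + (5.41)(0.589)² = 2.6668 kg m^2.
Total I = 0.40151 + 2.6668 = 3.0683 kg m^2.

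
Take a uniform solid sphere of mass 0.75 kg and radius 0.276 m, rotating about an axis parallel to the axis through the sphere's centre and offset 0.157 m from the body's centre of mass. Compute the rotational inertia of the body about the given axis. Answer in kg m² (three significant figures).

0.0413

I_cm = (2/5)MR² = (2/5)(0.75)(0.276)² = 0.022853 kg m²; centre at d = 0.157 m, so the parallel axis theorem gives I = 0.022853 + (0.75)(0.157)² = 0.04134 kg m².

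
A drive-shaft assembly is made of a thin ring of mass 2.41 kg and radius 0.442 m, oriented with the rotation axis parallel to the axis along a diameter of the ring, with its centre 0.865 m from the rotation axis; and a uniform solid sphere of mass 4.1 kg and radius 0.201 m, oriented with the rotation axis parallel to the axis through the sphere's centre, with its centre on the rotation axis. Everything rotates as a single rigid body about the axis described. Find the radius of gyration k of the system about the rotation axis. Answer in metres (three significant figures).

0.569

Thin ring: I_cm = (1/2)MR² = (1/2)(2.41)(0.442)² = 0.23541 kg m²; centre at d = 0.865 m, so I = I_cm + Md² gives I = 0.23541 + (2.41)(0.865)² = 2.0386 kg m².
Solid sphere: I_cm = (2/5)MR² = (2/5)(4.1)(0.201)² = 0.066258 kg m²; axis through the centre, so I = 0.066258 kg m².
Total I = 2.1049 kg m²; total mass M = 6.51 kg.
k = √(I/M) = √(2.1049/6.51) = 0.56862 m.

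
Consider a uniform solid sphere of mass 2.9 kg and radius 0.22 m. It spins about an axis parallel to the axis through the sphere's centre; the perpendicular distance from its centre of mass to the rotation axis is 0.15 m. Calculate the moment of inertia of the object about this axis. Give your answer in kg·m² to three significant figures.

0.121

I_cm = (2/5)MR² = (2/5)(2.9)(0.22)² = 0.056144 kg·m²; centre at d = 0.15 m, so the parallel axis theorem gives I = 0.056144 + (2.9)(0.15)² = 0.12139 kg·m².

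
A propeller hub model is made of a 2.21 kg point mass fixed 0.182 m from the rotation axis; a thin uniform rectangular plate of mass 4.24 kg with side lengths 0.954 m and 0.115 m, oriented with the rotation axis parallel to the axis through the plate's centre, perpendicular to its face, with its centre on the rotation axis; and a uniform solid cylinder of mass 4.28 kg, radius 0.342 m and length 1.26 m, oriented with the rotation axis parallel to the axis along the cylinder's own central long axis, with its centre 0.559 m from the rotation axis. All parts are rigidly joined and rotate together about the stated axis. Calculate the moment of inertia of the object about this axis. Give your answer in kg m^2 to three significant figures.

1.99

Point mass: I_cm = 0; centre at d = 0.182 m, so I = I_cm + Md² gives I = 0 + (2.21)(0.182)² = 0.073204 kg m^2.
Rectangular plate: I_cm = (1/12)M(a²+b²) = (1/12)(4.24)[(0.954)² + (0.115)²] = 0.32625 kg m^2; axis through the centre, so I = 0.32625 kg m^2.
Solid cylinder: I_cm = (1/2)MR² = (1/2)(4.28)(0.342)² = 0.2503 kg m^2; centre at d = 0.559 m, so I = I_cm + Md² gives I = 0.2503 + (4.28)(0.559)² = 1.5877 kg m^2.
Total I = 0.073204 + 0.32625 + 1.5877 = 1.9872 kg m^2.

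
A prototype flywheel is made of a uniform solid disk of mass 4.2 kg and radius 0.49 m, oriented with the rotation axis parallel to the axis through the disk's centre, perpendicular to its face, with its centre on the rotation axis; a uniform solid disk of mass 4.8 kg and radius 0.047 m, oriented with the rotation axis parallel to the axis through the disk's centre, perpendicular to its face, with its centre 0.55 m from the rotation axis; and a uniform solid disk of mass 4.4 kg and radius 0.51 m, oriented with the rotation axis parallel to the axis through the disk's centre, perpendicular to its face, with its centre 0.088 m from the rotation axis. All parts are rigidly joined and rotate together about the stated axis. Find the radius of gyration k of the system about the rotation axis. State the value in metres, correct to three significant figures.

Solid disk: I_cm = (1/2)MR² = (1/2)(4.2)(0.49)² = 0.50421 kg m²; axis through the centre, so I = 0.50421 kg m².
Solid disk: I_cm = (1/2)MR² = (1/2)(4.8)(0.047)² = 0.0053016 kg m²; centre at d = 0.55 m, so I = I_cm + Md² gives I = 0.0053016 + (4.8)(0.55)² = 1.4573 kg m².
Solid disk: I_cm = (1/2)MR² = (1/2)(4.4)(0.51)² = 0.57222 kg m²; centre at d = 0.088 m, so I = I_cm + Md² gives I = 0.57222 + (4.4)(0.088)² = 0.60629 kg m².
Total I = 2.5678 kg m²; total mass M = 13.4 kg.
k = √(I/M) = √(2.5678/13.4) = 0.43775 m.

0.438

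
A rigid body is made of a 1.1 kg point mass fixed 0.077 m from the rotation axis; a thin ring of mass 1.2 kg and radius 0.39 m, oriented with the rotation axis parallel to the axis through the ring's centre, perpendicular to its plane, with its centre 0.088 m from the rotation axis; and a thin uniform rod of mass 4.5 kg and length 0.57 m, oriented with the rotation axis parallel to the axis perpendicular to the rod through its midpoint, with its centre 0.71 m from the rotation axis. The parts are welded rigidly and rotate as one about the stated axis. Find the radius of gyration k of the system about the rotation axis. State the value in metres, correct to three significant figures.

0.617

Point mass: I_cm = 0; centre at d = 0.077 m, so the parallel axis theorem gives I = 0 + (1.1)(0.077)² = 0.0065219 kg·m².
Thin ring: I_cm = MR² = (1.2)(0.39)² = 0.18252 kg·m²; centre at d = 0.088 m, so the parallel axis theorem gives I = 0.18252 + (1.2)(0.088)² = 0.19181 kg·m².
Thin rod: I_cm = (1/12)ML² = (1/12)(4.5)(0.57)² = 0.12184 kg·m²; centre at d = 0.71 m, so the parallel axis theorem gives I = 0.12184 + (4.5)(0.71)² = 2.3903 kg·m².
Total I = 2.5886 kg·m²; total mass M = 6.8 kg.
k = √(I/M) = √(2.5886/6.8) = 0.61699 m.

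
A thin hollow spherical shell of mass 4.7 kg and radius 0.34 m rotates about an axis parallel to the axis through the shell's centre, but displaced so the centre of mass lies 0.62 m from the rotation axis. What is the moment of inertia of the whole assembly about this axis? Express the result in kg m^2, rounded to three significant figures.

2.17

I_cm = (2/3)MR² = (2/3)(4.7)(0.34)² = 0.36221 kg m^2; centre at d = 0.62 m, so I = I_cm + Md² gives I = 0.36221 + (4.7)(0.62)² = 2.1689 kg m^2.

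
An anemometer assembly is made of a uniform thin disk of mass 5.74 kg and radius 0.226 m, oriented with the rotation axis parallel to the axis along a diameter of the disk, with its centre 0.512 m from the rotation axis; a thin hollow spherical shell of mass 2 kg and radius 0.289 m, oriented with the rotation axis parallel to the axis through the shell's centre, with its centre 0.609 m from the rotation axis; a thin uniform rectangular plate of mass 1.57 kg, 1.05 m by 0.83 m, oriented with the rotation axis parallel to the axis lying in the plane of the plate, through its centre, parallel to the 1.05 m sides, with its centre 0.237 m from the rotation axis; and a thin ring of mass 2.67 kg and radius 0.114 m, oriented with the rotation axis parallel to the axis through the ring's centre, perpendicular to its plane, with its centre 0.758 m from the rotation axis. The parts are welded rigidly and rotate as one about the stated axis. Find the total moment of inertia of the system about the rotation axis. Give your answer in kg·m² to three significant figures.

Thin disk: I_cm = (1/4)MR² = (1/4)(5.74)(0.226)² = 0.073294 kg·m²; centre at d = 0.512 m, so the parallel axis theorem gives I = 0.073294 + (5.74)(0.512)² = 1.578 kg·m².
Spherical shell: I_cm = (2/3)MR² = (2/3)(2)(0.289)² = 0.11136 kg·m²; centre at d = 0.609 m, so the parallel axis theorem gives I = 0.11136 + (2)(0.609)² = 0.85312 kg·m².
Rectangular plate: I_cm = (1/12)Mb² = (1/12)(1.57)(0.83)² = 0.090131 kg·m²; centre at d = 0.237 m, so the parallel axis theorem gives I = 0.090131 + (1.57)(0.237)² = 0.17832 kg·m².
Thin ring: I_cm = MR² = (2.67)(0.114)² = 0.034699 kg·m²; centre at d = 0.758 m, so the parallel axis theorem gives I = 0.034699 + (2.67)(0.758)² = 1.5688 kg·m².
Total I = 1.578 + 0.85312 + 0.17832 + 1.5688 = 4.1782 kg·m².

4.18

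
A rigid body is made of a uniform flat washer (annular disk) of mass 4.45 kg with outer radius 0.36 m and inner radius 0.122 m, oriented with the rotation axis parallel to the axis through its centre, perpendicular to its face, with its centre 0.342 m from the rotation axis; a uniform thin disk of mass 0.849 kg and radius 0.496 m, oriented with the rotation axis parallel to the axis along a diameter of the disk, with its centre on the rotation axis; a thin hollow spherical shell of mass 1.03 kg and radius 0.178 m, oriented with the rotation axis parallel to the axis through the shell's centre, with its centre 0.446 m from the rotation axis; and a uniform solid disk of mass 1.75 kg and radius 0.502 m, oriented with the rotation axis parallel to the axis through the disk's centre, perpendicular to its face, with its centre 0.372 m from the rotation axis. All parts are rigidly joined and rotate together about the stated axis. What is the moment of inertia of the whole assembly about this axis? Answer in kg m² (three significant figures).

1.58

Annular disk: I_cm = (1/2)M(R²+r²) = (1/2)(4.45)[(0.36)² + (0.122)²] = 0.32148 kg m²; centre at d = 0.342 m, so I = I_cm + Md² gives I = 0.32148 + (4.45)(0.342)² = 0.84197 kg m².
Thin disk: I_cm = (1/4)MR² = (1/4)(0.849)(0.496)² = 0.052217 kg m²; axis through the centre, so I = 0.052217 kg m².
Spherical shell: I_cm = (2/3)MR² = (2/3)(1.03)(0.178)² = 0.021756 kg m²; centre at d = 0.446 m, so I = I_cm + Md² gives I = 0.021756 + (1.03)(0.446)² = 0.22664 kg m².
Solid disk: I_cm = (1/2)MR² = (1/2)(1.75)(0.502)² = 0.2205 kg m²; centre at d = 0.372 m, so I = I_cm + Md² gives I = 0.2205 + (1.75)(0.372)² = 0.46268 kg m².
Total I = 0.84197 + 0.052217 + 0.22664 + 0.46268 = 1.5835 kg m².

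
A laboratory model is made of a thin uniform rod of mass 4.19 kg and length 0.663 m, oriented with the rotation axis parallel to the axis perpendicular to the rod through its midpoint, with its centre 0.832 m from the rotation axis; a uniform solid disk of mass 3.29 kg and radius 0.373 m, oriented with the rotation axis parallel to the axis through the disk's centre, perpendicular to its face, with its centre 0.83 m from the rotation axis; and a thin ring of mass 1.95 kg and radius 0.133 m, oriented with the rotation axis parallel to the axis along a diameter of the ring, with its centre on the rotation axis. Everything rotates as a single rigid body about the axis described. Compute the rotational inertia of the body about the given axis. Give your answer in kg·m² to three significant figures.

Thin rod: I_cm = (1/12)ML² = (1/12)(4.19)(0.663)² = 0.15348 kg·m²; centre at d = 0.832 m, so I = I_cm + Md² gives I = 0.15348 + (4.19)(0.832)² = 3.0539 kg·m².
Solid disk: I_cm = (1/2)MR² = (1/2)(3.29)(0.373)² = 0.22887 kg·m²; centre at d = 0.83 m, so I = I_cm + Md² gives I = 0.22887 + (3.29)(0.83)² = 2.4953 kg·m².
Thin ring: I_cm = (1/2)MR² = (1/2)(1.95)(0.133)² = 0.017247 kg·m²; axis through the centre, so I = 0.017247 kg·m².
Total I = 3.0539 + 2.4953 + 0.017247 = 5.5665 kg·m².

5.57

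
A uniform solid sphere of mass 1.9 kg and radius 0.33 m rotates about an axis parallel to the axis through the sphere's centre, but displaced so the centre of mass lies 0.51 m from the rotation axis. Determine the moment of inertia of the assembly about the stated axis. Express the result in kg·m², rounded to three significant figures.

0.577

I_cm = (2/5)MR² = (2/5)(1.9)(0.33)² = 0.082764 kg·m²; centre at d = 0.51 m, so I = I_cm + Md² gives I = 0.082764 + (1.9)(0.51)² = 0.57695 kg·m².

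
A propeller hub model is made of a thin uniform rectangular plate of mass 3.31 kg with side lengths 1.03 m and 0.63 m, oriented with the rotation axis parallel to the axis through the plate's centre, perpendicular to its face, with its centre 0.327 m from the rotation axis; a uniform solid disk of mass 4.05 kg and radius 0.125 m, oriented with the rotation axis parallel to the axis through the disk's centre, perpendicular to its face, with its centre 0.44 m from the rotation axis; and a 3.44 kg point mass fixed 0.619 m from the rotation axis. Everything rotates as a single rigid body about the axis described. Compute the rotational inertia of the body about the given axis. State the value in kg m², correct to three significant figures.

Rectangular plate: I_cm = (1/12)M(a²+b²) = (1/12)(3.31)[(1.03)² + (0.63)²] = 0.40211 kg m²; centre at d = 0.327 m, so the parallel axis theorem gives I = 0.40211 + (3.31)(0.327)² = 0.75604 kg m².
Solid disk: I_cm = (1/2)MR² = (1/2)(4.05)(0.125)² = 0.031641 kg m²; centre at d = 0.44 m, so the parallel axis theorem gives I = 0.031641 + (4.05)(0.44)² = 0.81572 kg m².
Point mass: I_cm = 0; centre at d = 0.619 m, so the parallel axis theorem gives I = 0 + (3.44)(0.619)² = 1.3181 kg m².
Total I = 0.75604 + 0.81572 + 1.3181 = 2.8898 kg m².

2.89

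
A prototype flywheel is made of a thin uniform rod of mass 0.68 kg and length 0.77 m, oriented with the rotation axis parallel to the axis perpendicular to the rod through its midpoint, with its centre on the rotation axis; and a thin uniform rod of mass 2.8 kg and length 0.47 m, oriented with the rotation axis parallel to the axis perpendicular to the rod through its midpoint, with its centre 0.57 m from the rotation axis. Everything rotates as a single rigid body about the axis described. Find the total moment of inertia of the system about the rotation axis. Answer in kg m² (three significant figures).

Thin rod: I_cm = (1/12)ML² = (1/12)(0.68)(0.77)² = 0.033598 kg m²; axis through the centre, so I = 0.033598 kg m².
Thin rod: I_cm = (1/12)ML² = (1/12)(2.8)(0.47)² = 0.051543 kg m²; centre at d = 0.57 m, so the parallel axis theorem gives I = 0.051543 + (2.8)(0.57)² = 0.96126 kg m².
Total I = 0.033598 + 0.96126 = 0.99486 kg m².

0.995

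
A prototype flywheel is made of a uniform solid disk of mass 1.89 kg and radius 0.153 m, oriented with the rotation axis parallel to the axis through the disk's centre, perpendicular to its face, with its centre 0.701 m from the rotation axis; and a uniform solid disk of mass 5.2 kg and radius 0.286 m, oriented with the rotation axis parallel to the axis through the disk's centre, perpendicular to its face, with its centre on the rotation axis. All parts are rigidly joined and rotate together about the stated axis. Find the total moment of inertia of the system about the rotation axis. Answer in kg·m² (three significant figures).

1.16

Solid disk: I_cm = (1/2)MR² = (1/2)(1.89)(0.153)² = 0.022122 kg·m²; centre at d = 0.701 m, so the parallel axis theorem gives I = 0.022122 + (1.89)(0.701)² = 0.95087 kg·m².
Solid disk: I_cm = (1/2)MR² = (1/2)(5.2)(0.286)² = 0.21267 kg·m²; axis through the centre, so I = 0.21267 kg·m².
Total I = 0.95087 + 0.21267 = 1.1635 kg·m².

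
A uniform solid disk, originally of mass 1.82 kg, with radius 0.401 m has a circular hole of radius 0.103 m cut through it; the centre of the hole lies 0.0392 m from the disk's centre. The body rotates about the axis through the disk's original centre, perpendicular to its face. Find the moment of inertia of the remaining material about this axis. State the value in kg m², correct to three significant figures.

0.146

Unpierced body about its centre: I₀ = (1/2)MR² = (1/2)(1.82)(0.401)² = 0.14633 kg m².
The removed disk has mass m = M·(r/R)² = (1.82)(0.103/0.401)² = 0.12008 kg (same uniform areal density).
Its moment of inertia about the rotation axis (parallel-axis theorem): I_hole = (1/2)mr² + md² = (1/2)(0.12008)(0.103)² + (0.12008)(0.0392)² = 0.00082146 kg m².
Treating the hole as negative mass, I = I₀ − I_hole = 0.14633 − 0.00082146 = 0.14551 kg m².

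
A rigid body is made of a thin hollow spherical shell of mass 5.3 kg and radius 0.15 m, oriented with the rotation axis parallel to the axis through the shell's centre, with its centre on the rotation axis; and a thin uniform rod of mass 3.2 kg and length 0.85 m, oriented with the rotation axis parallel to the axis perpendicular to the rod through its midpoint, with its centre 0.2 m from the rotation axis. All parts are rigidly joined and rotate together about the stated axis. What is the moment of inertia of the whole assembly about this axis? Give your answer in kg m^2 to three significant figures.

0.400

Spherical shell: I_cm = (2/3)MR² = (2/3)(5.3)(0.15)² = 0.0795 kg m^2; axis through the centre, so I = 0.0795 kg m^2.
Thin rod: I_cm = (1/12)ML² = (1/12)(3.2)(0.85)² = 0.19267 kg m^2; centre at d = 0.2 m, so the parallel axis theorem gives I = 0.19267 + (3.2)(0.2)² = 0.32067 kg m^2.
Total I = 0.0795 + 0.32067 = 0.40017 kg m^2.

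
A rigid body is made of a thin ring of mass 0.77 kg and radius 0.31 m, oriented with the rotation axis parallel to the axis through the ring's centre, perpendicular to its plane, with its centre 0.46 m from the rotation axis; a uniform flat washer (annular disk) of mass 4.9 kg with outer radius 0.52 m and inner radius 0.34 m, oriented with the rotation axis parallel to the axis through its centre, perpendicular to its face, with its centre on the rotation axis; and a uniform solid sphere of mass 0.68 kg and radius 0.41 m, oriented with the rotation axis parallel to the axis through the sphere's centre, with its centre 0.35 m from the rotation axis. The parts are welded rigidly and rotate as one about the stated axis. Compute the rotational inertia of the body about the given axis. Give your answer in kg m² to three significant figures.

Thin ring: I_cm = MR² = (0.77)(0.31)² = 0.073997 kg m²; centre at d = 0.46 m, so I = I_cm + Md² gives I = 0.073997 + (0.77)(0.46)² = 0.23693 kg m².
Annular disk: I_cm = (1/2)M(R²+r²) = (1/2)(4.9)[(0.52)² + (0.34)²] = 0.9457 kg m²; axis through the centre, so I = 0.9457 kg m².
Solid sphere: I_cm = (2/5)MR² = (2/5)(0.68)(0.41)² = 0.045723 kg m²; centre at d = 0.35 m, so I = I_cm + Md² gives I = 0.045723 + (0.68)(0.35)² = 0.12902 kg m².
Total I = 0.23693 + 0.9457 + 0.12902 = 1.3117 kg m².

1.31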